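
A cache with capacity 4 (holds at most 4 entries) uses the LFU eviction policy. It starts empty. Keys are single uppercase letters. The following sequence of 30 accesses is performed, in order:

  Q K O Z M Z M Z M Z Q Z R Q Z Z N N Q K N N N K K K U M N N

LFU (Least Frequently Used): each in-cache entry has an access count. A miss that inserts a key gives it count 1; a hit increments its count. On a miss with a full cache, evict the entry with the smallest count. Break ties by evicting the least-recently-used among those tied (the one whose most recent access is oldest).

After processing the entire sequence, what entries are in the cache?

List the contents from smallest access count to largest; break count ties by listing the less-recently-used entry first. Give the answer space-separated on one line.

LFU simulation (capacity=4):
  1. access Q: MISS. Cache: [Q(c=1)]
  2. access K: MISS. Cache: [Q(c=1) K(c=1)]
  3. access O: MISS. Cache: [Q(c=1) K(c=1) O(c=1)]
  4. access Z: MISS. Cache: [Q(c=1) K(c=1) O(c=1) Z(c=1)]
  5. access M: MISS, evict Q(c=1). Cache: [K(c=1) O(c=1) Z(c=1) M(c=1)]
  6. access Z: HIT, count now 2. Cache: [K(c=1) O(c=1) M(c=1) Z(c=2)]
  7. access M: HIT, count now 2. Cache: [K(c=1) O(c=1) Z(c=2) M(c=2)]
  8. access Z: HIT, count now 3. Cache: [K(c=1) O(c=1) M(c=2) Z(c=3)]
  9. access M: HIT, count now 3. Cache: [K(c=1) O(c=1) Z(c=3) M(c=3)]
  10. access Z: HIT, count now 4. Cache: [K(c=1) O(c=1) M(c=3) Z(c=4)]
  11. access Q: MISS, evict K(c=1). Cache: [O(c=1) Q(c=1) M(c=3) Z(c=4)]
  12. access Z: HIT, count now 5. Cache: [O(c=1) Q(c=1) M(c=3) Z(c=5)]
  13. access R: MISS, evict O(c=1). Cache: [Q(c=1) R(c=1) M(c=3) Z(c=5)]
  14. access Q: HIT, count now 2. Cache: [R(c=1) Q(c=2) M(c=3) Z(c=5)]
  15. access Z: HIT, count now 6. Cache: [R(c=1) Q(c=2) M(c=3) Z(c=6)]
  16. access Z: HIT, count now 7. Cache: [R(c=1) Q(c=2) M(c=3) Z(c=7)]
  17. access N: MISS, evict R(c=1). Cache: [N(c=1) Q(c=2) M(c=3) Z(c=7)]
  18. access N: HIT, count now 2. Cache: [Q(c=2) N(c=2) M(c=3) Z(c=7)]
  19. access Q: HIT, count now 3. Cache: [N(c=2) M(c=3) Q(c=3) Z(c=7)]
  20. access K: MISS, evict N(c=2). Cache: [K(c=1) M(c=3) Q(c=3) Z(c=7)]
  21. access N: MISS, evict K(c=1). Cache: [N(c=1) M(c=3) Q(c=3) Z(c=7)]
  22. access N: HIT, count now 2. Cache: [N(c=2) M(c=3) Q(c=3) Z(c=7)]
  23. access N: HIT, count now 3. Cache: [M(c=3) Q(c=3) N(c=3) Z(c=7)]
  24. access K: MISS, evict M(c=3). Cache: [K(c=1) Q(c=3) N(c=3) Z(c=7)]
  25. access K: HIT, count now 2. Cache: [K(c=2) Q(c=3) N(c=3) Z(c=7)]
  26. access K: HIT, count now 3. Cache: [Q(c=3) N(c=3) K(c=3) Z(c=7)]
  27. access U: MISS, evict Q(c=3). Cache: [U(c=1) N(c=3) K(c=3) Z(c=7)]
  28. access M: MISS, evict U(c=1). Cache: [M(c=1) N(c=3) K(c=3) Z(c=7)]
  29. access N: HIT, count now 4. Cache: [M(c=1) K(c=3) N(c=4) Z(c=7)]
  30. access N: HIT, count now 5. Cache: [M(c=1) K(c=3) N(c=5) Z(c=7)]
Total: 17 hits, 13 misses, 9 evictions

Answer: M K N Z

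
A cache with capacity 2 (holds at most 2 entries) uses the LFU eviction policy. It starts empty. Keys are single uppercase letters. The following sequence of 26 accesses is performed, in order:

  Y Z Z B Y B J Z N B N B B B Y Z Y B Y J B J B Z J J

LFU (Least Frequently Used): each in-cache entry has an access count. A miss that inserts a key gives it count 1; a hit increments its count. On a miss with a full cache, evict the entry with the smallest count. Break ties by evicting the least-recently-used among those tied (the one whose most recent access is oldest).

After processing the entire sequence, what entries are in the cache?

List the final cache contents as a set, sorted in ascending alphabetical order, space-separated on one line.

Answer: B J

Derivation:
LFU simulation (capacity=2):
  1. access Y: MISS. Cache: [Y(c=1)]
  2. access Z: MISS. Cache: [Y(c=1) Z(c=1)]
  3. access Z: HIT, count now 2. Cache: [Y(c=1) Z(c=2)]
  4. access B: MISS, evict Y(c=1). Cache: [B(c=1) Z(c=2)]
  5. access Y: MISS, evict B(c=1). Cache: [Y(c=1) Z(c=2)]
  6. access B: MISS, evict Y(c=1). Cache: [B(c=1) Z(c=2)]
  7. access J: MISS, evict B(c=1). Cache: [J(c=1) Z(c=2)]
  8. access Z: HIT, count now 3. Cache: [J(c=1) Z(c=3)]
  9. access N: MISS, evict J(c=1). Cache: [N(c=1) Z(c=3)]
  10. access B: MISS, evict N(c=1). Cache: [B(c=1) Z(c=3)]
  11. access N: MISS, evict B(c=1). Cache: [N(c=1) Z(c=3)]
  12. access B: MISS, evict N(c=1). Cache: [B(c=1) Z(c=3)]
  13. access B: HIT, count now 2. Cache: [B(c=2) Z(c=3)]
  14. access B: HIT, count now 3. Cache: [Z(c=3) B(c=3)]
  15. access Y: MISS, evict Z(c=3). Cache: [Y(c=1) B(c=3)]
  16. access Z: MISS, evict Y(c=1). Cache: [Z(c=1) B(c=3)]
  17. access Y: MISS, evict Z(c=1). Cache: [Y(c=1) B(c=3)]
  18. access B: HIT, count now 4. Cache: [Y(c=1) B(c=4)]
  19. access Y: HIT, count now 2. Cache: [Y(c=2) B(c=4)]
  20. access J: MISS, evict Y(c=2). Cache: [J(c=1) B(c=4)]
  21. access B: HIT, count now 5. Cache: [J(c=1) B(c=5)]
  22. access J: HIT, count now 2. Cache: [J(c=2) B(c=5)]
  23. access B: HIT, count now 6. Cache: [J(c=2) B(c=6)]
  24. access Z: MISS, evict J(c=2). Cache: [Z(c=1) B(c=6)]
  25. access J: MISS, evict Z(c=1). Cache: [J(c=1) B(c=6)]
  26. access J: HIT, count now 2. Cache: [J(c=2) B(c=6)]
Total: 10 hits, 16 misses, 14 evictions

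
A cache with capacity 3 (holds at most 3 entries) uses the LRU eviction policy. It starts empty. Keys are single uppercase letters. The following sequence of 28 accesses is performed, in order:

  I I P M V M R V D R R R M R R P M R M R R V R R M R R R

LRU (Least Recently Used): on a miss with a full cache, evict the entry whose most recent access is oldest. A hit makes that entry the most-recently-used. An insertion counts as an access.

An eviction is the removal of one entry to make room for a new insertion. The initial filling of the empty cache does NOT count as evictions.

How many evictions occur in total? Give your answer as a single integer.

Answer: 6

Derivation:
LRU simulation (capacity=3):
  1. access I: MISS. Cache (LRU->MRU): [I]
  2. access I: HIT. Cache (LRU->MRU): [I]
  3. access P: MISS. Cache (LRU->MRU): [I P]
  4. access M: MISS. Cache (LRU->MRU): [I P M]
  5. access V: MISS, evict I. Cache (LRU->MRU): [P M V]
  6. access M: HIT. Cache (LRU->MRU): [P V M]
  7. access R: MISS, evict P. Cache (LRU->MRU): [V M R]
  8. access V: HIT. Cache (LRU->MRU): [M R V]
  9. access D: MISS, evict M. Cache (LRU->MRU): [R V D]
  10. access R: HIT. Cache (LRU->MRU): [V D R]
  11. access R: HIT. Cache (LRU->MRU): [V D R]
  12. access R: HIT. Cache (LRU->MRU): [V D R]
  13. access M: MISS, evict V. Cache (LRU->MRU): [D R M]
  14. access R: HIT. Cache (LRU->MRU): [D M R]
  15. access R: HIT. Cache (LRU->MRU): [D M R]
  16. access P: MISS, evict D. Cache (LRU->MRU): [M R P]
  17. access M: HIT. Cache (LRU->MRU): [R P M]
  18. access R: HIT. Cache (LRU->MRU): [P M R]
  19. access M: HIT. Cache (LRU->MRU): [P R M]
  20. access R: HIT. Cache (LRU->MRU): [P M R]
  21. access R: HIT. Cache (LRU->MRU): [P M R]
  22. access V: MISS, evict P. Cache (LRU->MRU): [M R V]
  23. access R: HIT. Cache (LRU->MRU): [M V R]
  24. access R: HIT. Cache (LRU->MRU): [M V R]
  25. access M: HIT. Cache (LRU->MRU): [V R M]
  26. access R: HIT. Cache (LRU->MRU): [V M R]
  27. access R: HIT. Cache (LRU->MRU): [V M R]
  28. access R: HIT. Cache (LRU->MRU): [V M R]
Total: 19 hits, 9 misses, 6 evictions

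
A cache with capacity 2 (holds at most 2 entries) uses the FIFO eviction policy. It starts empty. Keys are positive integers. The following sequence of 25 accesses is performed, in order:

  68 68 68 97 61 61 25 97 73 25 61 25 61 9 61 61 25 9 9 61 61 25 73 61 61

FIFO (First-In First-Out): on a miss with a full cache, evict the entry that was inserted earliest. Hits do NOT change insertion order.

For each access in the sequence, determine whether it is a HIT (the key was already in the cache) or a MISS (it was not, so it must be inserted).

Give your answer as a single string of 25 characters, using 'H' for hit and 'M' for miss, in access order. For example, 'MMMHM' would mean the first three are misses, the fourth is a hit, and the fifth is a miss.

Answer: MHHMMHMMMMMHHMHHMHHMHHMHH

Derivation:
FIFO simulation (capacity=2):
  1. access 68: MISS. Cache (old->new): [68]
  2. access 68: HIT. Cache (old->new): [68]
  3. access 68: HIT. Cache (old->new): [68]
  4. access 97: MISS. Cache (old->new): [68 97]
  5. access 61: MISS, evict 68. Cache (old->new): [97 61]
  6. access 61: HIT. Cache (old->new): [97 61]
  7. access 25: MISS, evict 97. Cache (old->new): [61 25]
  8. access 97: MISS, evict 61. Cache (old->new): [25 97]
  9. access 73: MISS, evict 25. Cache (old->new): [97 73]
  10. access 25: MISS, evict 97. Cache (old->new): [73 25]
  11. access 61: MISS, evict 73. Cache (old->new): [25 61]
  12. access 25: HIT. Cache (old->new): [25 61]
  13. access 61: HIT. Cache (old->new): [25 61]
  14. access 9: MISS, evict 25. Cache (old->new): [61 9]
  15. access 61: HIT. Cache (old->new): [61 9]
  16. access 61: HIT. Cache (old->new): [61 9]
  17. access 25: MISS, evict 61. Cache (old->new): [9 25]
  18. access 9: HIT. Cache (old->new): [9 25]
  19. access 9: HIT. Cache (old->new): [9 25]
  20. access 61: MISS, evict 9. Cache (old->new): [25 61]
  21. access 61: HIT. Cache (old->new): [25 61]
  22. access 25: HIT. Cache (old->new): [25 61]
  23. access 73: MISS, evict 25. Cache (old->new): [61 73]
  24. access 61: HIT. Cache (old->new): [61 73]
  25. access 61: HIT. Cache (old->new): [61 73]
Total: 13 hits, 12 misses, 10 evictions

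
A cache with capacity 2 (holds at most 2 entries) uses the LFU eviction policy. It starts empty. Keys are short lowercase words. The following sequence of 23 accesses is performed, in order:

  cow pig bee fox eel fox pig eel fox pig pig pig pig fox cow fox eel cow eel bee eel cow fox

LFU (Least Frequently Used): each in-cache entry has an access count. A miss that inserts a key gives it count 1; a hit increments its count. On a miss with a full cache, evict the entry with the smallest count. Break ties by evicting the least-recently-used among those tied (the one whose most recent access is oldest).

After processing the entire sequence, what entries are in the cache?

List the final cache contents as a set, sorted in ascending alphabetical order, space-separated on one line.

Answer: cow fox

Derivation:
LFU simulation (capacity=2):
  1. access cow: MISS. Cache: [cow(c=1)]
  2. access pig: MISS. Cache: [cow(c=1) pig(c=1)]
  3. access bee: MISS, evict cow(c=1). Cache: [pig(c=1) bee(c=1)]
  4. access fox: MISS, evict pig(c=1). Cache: [bee(c=1) fox(c=1)]
  5. access eel: MISS, evict bee(c=1). Cache: [fox(c=1) eel(c=1)]
  6. access fox: HIT, count now 2. Cache: [eel(c=1) fox(c=2)]
  7. access pig: MISS, evict eel(c=1). Cache: [pig(c=1) fox(c=2)]
  8. access eel: MISS, evict pig(c=1). Cache: [eel(c=1) fox(c=2)]
  9. access fox: HIT, count now 3. Cache: [eel(c=1) fox(c=3)]
  10. access pig: MISS, evict eel(c=1). Cache: [pig(c=1) fox(c=3)]
  11. access pig: HIT, count now 2. Cache: [pig(c=2) fox(c=3)]
  12. access pig: HIT, count now 3. Cache: [fox(c=3) pig(c=3)]
  13. access pig: HIT, count now 4. Cache: [fox(c=3) pig(c=4)]
  14. access fox: HIT, count now 4. Cache: [pig(c=4) fox(c=4)]
  15. access cow: MISS, evict pig(c=4). Cache: [cow(c=1) fox(c=4)]
  16. access fox: HIT, count now 5. Cache: [cow(c=1) fox(c=5)]
  17. access eel: MISS, evict cow(c=1). Cache: [eel(c=1) fox(c=5)]
  18. access cow: MISS, evict eel(c=1). Cache: [cow(c=1) fox(c=5)]
  19. access eel: MISS, evict cow(c=1). Cache: [eel(c=1) fox(c=5)]
  20. access bee: MISS, evict eel(c=1). Cache: [bee(c=1) fox(c=5)]
  21. access eel: MISS, evict bee(c=1). Cache: [eel(c=1) fox(c=5)]
  22. access cow: MISS, evict eel(c=1). Cache: [cow(c=1) fox(c=5)]
  23. access fox: HIT, count now 6. Cache: [cow(c=1) fox(c=6)]
Total: 8 hits, 15 misses, 13 evictions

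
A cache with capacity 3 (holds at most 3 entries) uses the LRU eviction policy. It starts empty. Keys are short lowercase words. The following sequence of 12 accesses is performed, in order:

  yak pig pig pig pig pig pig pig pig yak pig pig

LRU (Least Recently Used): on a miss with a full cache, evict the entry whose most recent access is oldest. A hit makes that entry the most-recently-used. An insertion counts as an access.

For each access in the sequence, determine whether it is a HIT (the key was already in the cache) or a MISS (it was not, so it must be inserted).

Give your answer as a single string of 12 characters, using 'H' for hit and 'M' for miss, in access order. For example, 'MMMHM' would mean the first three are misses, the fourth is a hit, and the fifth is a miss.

Answer: MMHHHHHHHHHH

Derivation:
LRU simulation (capacity=3):
  1. access yak: MISS. Cache (LRU->MRU): [yak]
  2. access pig: MISS. Cache (LRU->MRU): [yak pig]
  3. access pig: HIT. Cache (LRU->MRU): [yak pig]
  4. access pig: HIT. Cache (LRU->MRU): [yak pig]
  5. access pig: HIT. Cache (LRU->MRU): [yak pig]
  6. access pig: HIT. Cache (LRU->MRU): [yak pig]
  7. access pig: HIT. Cache (LRU->MRU): [yak pig]
  8. access pig: HIT. Cache (LRU->MRU): [yak pig]
  9. access pig: HIT. Cache (LRU->MRU): [yak pig]
  10. access yak: HIT. Cache (LRU->MRU): [pig yak]
  11. access pig: HIT. Cache (LRU->MRU): [yak pig]
  12. access pig: HIT. Cache (LRU->MRU): [yak pig]
Total: 10 hits, 2 misses, 0 evictions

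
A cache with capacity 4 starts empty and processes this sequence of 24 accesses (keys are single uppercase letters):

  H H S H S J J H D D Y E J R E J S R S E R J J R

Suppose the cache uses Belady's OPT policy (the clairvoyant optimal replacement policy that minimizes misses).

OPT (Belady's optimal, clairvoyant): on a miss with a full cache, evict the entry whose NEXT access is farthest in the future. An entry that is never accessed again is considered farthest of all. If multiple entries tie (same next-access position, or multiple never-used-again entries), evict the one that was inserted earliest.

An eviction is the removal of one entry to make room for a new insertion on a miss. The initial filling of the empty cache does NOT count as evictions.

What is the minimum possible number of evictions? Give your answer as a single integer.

OPT (Belady) simulation (capacity=4):
  1. access H: MISS. Cache: [H]
  2. access H: HIT. Next use of H: step 4. Cache: [H]
  3. access S: MISS. Cache: [H S]
  4. access H: HIT. Next use of H: step 8. Cache: [H S]
  5. access S: HIT. Next use of S: step 17. Cache: [H S]
  6. access J: MISS. Cache: [H S J]
  7. access J: HIT. Next use of J: step 13. Cache: [H S J]
  8. access H: HIT. Next use of H: never. Cache: [H S J]
  9. access D: MISS. Cache: [H S J D]
  10. access D: HIT. Next use of D: never. Cache: [H S J D]
  11. access Y: MISS, evict H (next use: never). Cache: [S J D Y]
  12. access E: MISS, evict D (next use: never). Cache: [S J Y E]
  13. access J: HIT. Next use of J: step 16. Cache: [S J Y E]
  14. access R: MISS, evict Y (next use: never). Cache: [S J E R]
  15. access E: HIT. Next use of E: step 20. Cache: [S J E R]
  16. access J: HIT. Next use of J: step 22. Cache: [S J E R]
  17. access S: HIT. Next use of S: step 19. Cache: [S J E R]
  18. access R: HIT. Next use of R: step 21. Cache: [S J E R]
  19. access S: HIT. Next use of S: never. Cache: [S J E R]
  20. access E: HIT. Next use of E: never. Cache: [S J E R]
  21. access R: HIT. Next use of R: step 24. Cache: [S J E R]
  22. access J: HIT. Next use of J: step 23. Cache: [S J E R]
  23. access J: HIT. Next use of J: never. Cache: [S J E R]
  24. access R: HIT. Next use of R: never. Cache: [S J E R]
Total: 17 hits, 7 misses, 3 evictions

Answer: 3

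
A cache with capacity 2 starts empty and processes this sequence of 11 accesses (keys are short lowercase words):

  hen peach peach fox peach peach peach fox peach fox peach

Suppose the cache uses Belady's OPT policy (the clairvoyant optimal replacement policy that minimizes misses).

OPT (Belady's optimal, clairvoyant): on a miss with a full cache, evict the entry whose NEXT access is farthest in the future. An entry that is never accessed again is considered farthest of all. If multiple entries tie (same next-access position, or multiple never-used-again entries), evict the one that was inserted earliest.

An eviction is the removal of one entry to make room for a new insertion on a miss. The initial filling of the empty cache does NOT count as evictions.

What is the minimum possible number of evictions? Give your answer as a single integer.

OPT (Belady) simulation (capacity=2):
  1. access hen: MISS. Cache: [hen]
  2. access peach: MISS. Cache: [hen peach]
  3. access peach: HIT. Next use of peach: step 5. Cache: [hen peach]
  4. access fox: MISS, evict hen (next use: never). Cache: [peach fox]
  5. access peach: HIT. Next use of peach: step 6. Cache: [peach fox]
  6. access peach: HIT. Next use of peach: step 7. Cache: [peach fox]
  7. access peach: HIT. Next use of peach: step 9. Cache: [peach fox]
  8. access fox: HIT. Next use of fox: step 10. Cache: [peach fox]
  9. access peach: HIT. Next use of peach: step 11. Cache: [peach fox]
  10. access fox: HIT. Next use of fox: never. Cache: [peach fox]
  11. access peach: HIT. Next use of peach: never. Cache: [peach fox]
Total: 8 hits, 3 misses, 1 evictions

Answer: 1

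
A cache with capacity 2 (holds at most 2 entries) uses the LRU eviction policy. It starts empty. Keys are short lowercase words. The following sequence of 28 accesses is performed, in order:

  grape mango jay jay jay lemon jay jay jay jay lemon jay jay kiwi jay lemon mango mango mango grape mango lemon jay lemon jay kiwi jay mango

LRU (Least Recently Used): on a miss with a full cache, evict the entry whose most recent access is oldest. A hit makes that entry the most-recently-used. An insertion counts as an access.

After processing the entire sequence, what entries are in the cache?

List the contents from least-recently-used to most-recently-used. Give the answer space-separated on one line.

LRU simulation (capacity=2):
  1. access grape: MISS. Cache (LRU->MRU): [grape]
  2. access mango: MISS. Cache (LRU->MRU): [grape mango]
  3. access jay: MISS, evict grape. Cache (LRU->MRU): [mango jay]
  4. access jay: HIT. Cache (LRU->MRU): [mango jay]
  5. access jay: HIT. Cache (LRU->MRU): [mango jay]
  6. access lemon: MISS, evict mango. Cache (LRU->MRU): [jay lemon]
  7. access jay: HIT. Cache (LRU->MRU): [lemon jay]
  8. access jay: HIT. Cache (LRU->MRU): [lemon jay]
  9. access jay: HIT. Cache (LRU->MRU): [lemon jay]
  10. access jay: HIT. Cache (LRU->MRU): [lemon jay]
  11. access lemon: HIT. Cache (LRU->MRU): [jay lemon]
  12. access jay: HIT. Cache (LRU->MRU): [lemon jay]
  13. access jay: HIT. Cache (LRU->MRU): [lemon jay]
  14. access kiwi: MISS, evict lemon. Cache (LRU->MRU): [jay kiwi]
  15. access jay: HIT. Cache (LRU->MRU): [kiwi jay]
  16. access lemon: MISS, evict kiwi. Cache (LRU->MRU): [jay lemon]
  17. access mango: MISS, evict jay. Cache (LRU->MRU): [lemon mango]
  18. access mango: HIT. Cache (LRU->MRU): [lemon mango]
  19. access mango: HIT. Cache (LRU->MRU): [lemon mango]
  20. access grape: MISS, evict lemon. Cache (LRU->MRU): [mango grape]
  21. access mango: HIT. Cache (LRU->MRU): [grape mango]
  22. access lemon: MISS, evict grape. Cache (LRU->MRU): [mango lemon]
  23. access jay: MISS, evict mango. Cache (LRU->MRU): [lemon jay]
  24. access lemon: HIT. Cache (LRU->MRU): [jay lemon]
  25. access jay: HIT. Cache (LRU->MRU): [lemon jay]
  26. access kiwi: MISS, evict lemon. Cache (LRU->MRU): [jay kiwi]
  27. access jay: HIT. Cache (LRU->MRU): [kiwi jay]
  28. access mango: MISS, evict kiwi. Cache (LRU->MRU): [jay mango]
Total: 16 hits, 12 misses, 10 evictions

Answer: jay mango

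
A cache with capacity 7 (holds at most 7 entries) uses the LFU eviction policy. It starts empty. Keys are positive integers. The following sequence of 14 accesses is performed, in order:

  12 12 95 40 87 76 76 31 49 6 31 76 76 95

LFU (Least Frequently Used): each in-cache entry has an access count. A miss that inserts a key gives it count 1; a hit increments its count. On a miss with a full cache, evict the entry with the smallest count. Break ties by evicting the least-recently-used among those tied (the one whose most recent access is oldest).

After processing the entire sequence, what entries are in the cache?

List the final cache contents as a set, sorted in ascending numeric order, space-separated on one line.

LFU simulation (capacity=7):
  1. access 12: MISS. Cache: [12(c=1)]
  2. access 12: HIT, count now 2. Cache: [12(c=2)]
  3. access 95: MISS. Cache: [95(c=1) 12(c=2)]
  4. access 40: MISS. Cache: [95(c=1) 40(c=1) 12(c=2)]
  5. access 87: MISS. Cache: [95(c=1) 40(c=1) 87(c=1) 12(c=2)]
  6. access 76: MISS. Cache: [95(c=1) 40(c=1) 87(c=1) 76(c=1) 12(c=2)]
  7. access 76: HIT, count now 2. Cache: [95(c=1) 40(c=1) 87(c=1) 12(c=2) 76(c=2)]
  8. access 31: MISS. Cache: [95(c=1) 40(c=1) 87(c=1) 31(c=1) 12(c=2) 76(c=2)]
  9. access 49: MISS. Cache: [95(c=1) 40(c=1) 87(c=1) 31(c=1) 49(c=1) 12(c=2) 76(c=2)]
  10. access 6: MISS, evict 95(c=1). Cache: [40(c=1) 87(c=1) 31(c=1) 49(c=1) 6(c=1) 12(c=2) 76(c=2)]
  11. access 31: HIT, count now 2. Cache: [40(c=1) 87(c=1) 49(c=1) 6(c=1) 12(c=2) 76(c=2) 31(c=2)]
  12. access 76: HIT, count now 3. Cache: [40(c=1) 87(c=1) 49(c=1) 6(c=1) 12(c=2) 31(c=2) 76(c=3)]
  13. access 76: HIT, count now 4. Cache: [40(c=1) 87(c=1) 49(c=1) 6(c=1) 12(c=2) 31(c=2) 76(c=4)]
  14. access 95: MISS, evict 40(c=1). Cache: [87(c=1) 49(c=1) 6(c=1) 95(c=1) 12(c=2) 31(c=2) 76(c=4)]
Total: 5 hits, 9 misses, 2 evictions

Answer: 6 12 31 49 76 87 95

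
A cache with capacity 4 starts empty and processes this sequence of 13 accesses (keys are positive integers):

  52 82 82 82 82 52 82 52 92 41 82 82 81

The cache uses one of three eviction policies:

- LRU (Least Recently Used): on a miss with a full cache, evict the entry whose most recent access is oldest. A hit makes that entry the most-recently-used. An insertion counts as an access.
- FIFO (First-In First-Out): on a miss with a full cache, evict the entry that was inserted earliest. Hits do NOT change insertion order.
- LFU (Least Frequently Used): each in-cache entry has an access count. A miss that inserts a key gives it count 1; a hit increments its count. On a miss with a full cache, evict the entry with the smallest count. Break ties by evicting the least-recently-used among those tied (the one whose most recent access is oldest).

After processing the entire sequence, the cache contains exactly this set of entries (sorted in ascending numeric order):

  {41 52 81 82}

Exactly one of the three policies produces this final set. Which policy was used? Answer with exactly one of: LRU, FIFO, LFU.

Simulating under each policy and comparing final sets:
  LRU: final set = {41 81 82 92} -> differs
  FIFO: final set = {41 81 82 92} -> differs
  LFU: final set = {41 52 81 82} -> MATCHES target
Only LFU produces the target set.

Answer: LFU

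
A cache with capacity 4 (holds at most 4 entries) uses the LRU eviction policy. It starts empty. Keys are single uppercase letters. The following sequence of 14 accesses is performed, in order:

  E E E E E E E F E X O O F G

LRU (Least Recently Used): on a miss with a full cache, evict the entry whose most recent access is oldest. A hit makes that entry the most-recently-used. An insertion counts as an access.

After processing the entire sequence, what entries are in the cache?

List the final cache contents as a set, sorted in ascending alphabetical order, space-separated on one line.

Answer: F G O X

Derivation:
LRU simulation (capacity=4):
  1. access E: MISS. Cache (LRU->MRU): [E]
  2. access E: HIT. Cache (LRU->MRU): [E]
  3. access E: HIT. Cache (LRU->MRU): [E]
  4. access E: HIT. Cache (LRU->MRU): [E]
  5. access E: HIT. Cache (LRU->MRU): [E]
  6. access E: HIT. Cache (LRU->MRU): [E]
  7. access E: HIT. Cache (LRU->MRU): [E]
  8. access F: MISS. Cache (LRU->MRU): [E F]
  9. access E: HIT. Cache (LRU->MRU): [F E]
  10. access X: MISS. Cache (LRU->MRU): [F E X]
  11. access O: MISS. Cache (LRU->MRU): [F E X O]
  12. access O: HIT. Cache (LRU->MRU): [F E X O]
  13. access F: HIT. Cache (LRU->MRU): [E X O F]
  14. access G: MISS, evict E. Cache (LRU->MRU): [X O F G]
Total: 9 hits, 5 misses, 1 evictions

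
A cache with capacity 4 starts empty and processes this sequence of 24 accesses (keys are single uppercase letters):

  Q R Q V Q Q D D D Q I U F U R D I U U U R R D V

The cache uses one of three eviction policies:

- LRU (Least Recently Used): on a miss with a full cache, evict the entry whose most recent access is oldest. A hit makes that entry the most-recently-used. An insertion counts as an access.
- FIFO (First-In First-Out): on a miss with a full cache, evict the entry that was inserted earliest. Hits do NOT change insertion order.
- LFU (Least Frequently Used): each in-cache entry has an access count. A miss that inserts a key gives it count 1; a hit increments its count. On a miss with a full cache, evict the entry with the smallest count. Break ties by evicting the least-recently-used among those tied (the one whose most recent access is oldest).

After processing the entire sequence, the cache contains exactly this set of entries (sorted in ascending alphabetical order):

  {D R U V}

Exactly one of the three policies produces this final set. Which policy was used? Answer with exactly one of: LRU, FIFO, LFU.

Answer: LRU

Derivation:
Simulating under each policy and comparing final sets:
  LRU: final set = {D R U V} -> MATCHES target
  FIFO: final set = {D I U V} -> differs
  LFU: final set = {D Q U V} -> differs
Only LRU produces the target set.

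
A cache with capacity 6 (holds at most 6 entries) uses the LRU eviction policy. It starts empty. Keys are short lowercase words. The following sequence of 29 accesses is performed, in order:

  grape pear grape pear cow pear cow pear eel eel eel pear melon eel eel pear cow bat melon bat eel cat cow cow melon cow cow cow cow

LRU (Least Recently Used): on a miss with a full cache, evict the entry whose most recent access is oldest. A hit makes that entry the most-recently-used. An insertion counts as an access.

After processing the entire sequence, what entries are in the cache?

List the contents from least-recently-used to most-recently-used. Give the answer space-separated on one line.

Answer: pear bat eel cat melon cow

Derivation:
LRU simulation (capacity=6):
  1. access grape: MISS. Cache (LRU->MRU): [grape]
  2. access pear: MISS. Cache (LRU->MRU): [grape pear]
  3. access grape: HIT. Cache (LRU->MRU): [pear grape]
  4. access pear: HIT. Cache (LRU->MRU): [grape pear]
  5. access cow: MISS. Cache (LRU->MRU): [grape pear cow]
  6. access pear: HIT. Cache (LRU->MRU): [grape cow pear]
  7. access cow: HIT. Cache (LRU->MRU): [grape pear cow]
  8. access pear: HIT. Cache (LRU->MRU): [grape cow pear]
  9. access eel: MISS. Cache (LRU->MRU): [grape cow pear eel]
  10. access eel: HIT. Cache (LRU->MRU): [grape cow pear eel]
  11. access eel: HIT. Cache (LRU->MRU): [grape cow pear eel]
  12. access pear: HIT. Cache (LRU->MRU): [grape cow eel pear]
  13. access melon: MISS. Cache (LRU->MRU): [grape cow eel pear melon]
  14. access eel: HIT. Cache (LRU->MRU): [grape cow pear melon eel]
  15. access eel: HIT. Cache (LRU->MRU): [grape cow pear melon eel]
  16. access pear: HIT. Cache (LRU->MRU): [grape cow melon eel pear]
  17. access cow: HIT. Cache (LRU->MRU): [grape melon eel pear cow]
  18. access bat: MISS. Cache (LRU->MRU): [grape melon eel pear cow bat]
  19. access melon: HIT. Cache (LRU->MRU): [grape eel pear cow bat melon]
  20. access bat: HIT. Cache (LRU->MRU): [grape eel pear cow melon bat]
  21. access eel: HIT. Cache (LRU->MRU): [grape pear cow melon bat eel]
  22. access cat: MISS, evict grape. Cache (LRU->MRU): [pear cow melon bat eel cat]
  23. access cow: HIT. Cache (LRU->MRU): [pear melon bat eel cat cow]
  24. access cow: HIT. Cache (LRU->MRU): [pear melon bat eel cat cow]
  25. access melon: HIT. Cache (LRU->MRU): [pear bat eel cat cow melon]
  26. access cow: HIT. Cache (LRU->MRU): [pear bat eel cat melon cow]
  27. access cow: HIT. Cache (LRU->MRU): [pear bat eel cat melon cow]
  28. access cow: HIT. Cache (LRU->MRU): [pear bat eel cat melon cow]
  29. access cow: HIT. Cache (LRU->MRU): [pear bat eel cat melon cow]
Total: 22 hits, 7 misses, 1 evictions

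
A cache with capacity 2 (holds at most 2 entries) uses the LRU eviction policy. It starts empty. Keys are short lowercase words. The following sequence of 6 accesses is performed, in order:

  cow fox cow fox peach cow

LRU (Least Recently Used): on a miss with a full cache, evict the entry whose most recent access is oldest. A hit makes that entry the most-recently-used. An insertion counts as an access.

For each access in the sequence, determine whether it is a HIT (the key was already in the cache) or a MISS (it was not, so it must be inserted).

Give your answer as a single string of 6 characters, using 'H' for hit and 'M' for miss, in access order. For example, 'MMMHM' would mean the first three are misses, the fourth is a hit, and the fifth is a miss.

LRU simulation (capacity=2):
  1. access cow: MISS. Cache (LRU->MRU): [cow]
  2. access fox: MISS. Cache (LRU->MRU): [cow fox]
  3. access cow: HIT. Cache (LRU->MRU): [fox cow]
  4. access fox: HIT. Cache (LRU->MRU): [cow fox]
  5. access peach: MISS, evict cow. Cache (LRU->MRU): [fox peach]
  6. access cow: MISS, evict fox. Cache (LRU->MRU): [peach cow]
Total: 2 hits, 4 misses, 2 evictions

Answer: MMHHMM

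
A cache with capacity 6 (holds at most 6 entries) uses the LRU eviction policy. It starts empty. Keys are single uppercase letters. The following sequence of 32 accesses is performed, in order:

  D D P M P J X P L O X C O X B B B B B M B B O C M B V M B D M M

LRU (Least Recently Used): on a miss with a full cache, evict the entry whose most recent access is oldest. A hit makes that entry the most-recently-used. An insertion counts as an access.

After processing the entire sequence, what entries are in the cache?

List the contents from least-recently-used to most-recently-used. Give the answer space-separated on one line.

Answer: O C V B D M

Derivation:
LRU simulation (capacity=6):
  1. access D: MISS. Cache (LRU->MRU): [D]
  2. access D: HIT. Cache (LRU->MRU): [D]
  3. access P: MISS. Cache (LRU->MRU): [D P]
  4. access M: MISS. Cache (LRU->MRU): [D P M]
  5. access P: HIT. Cache (LRU->MRU): [D M P]
  6. access J: MISS. Cache (LRU->MRU): [D M P J]
  7. access X: MISS. Cache (LRU->MRU): [D M P J X]
  8. access P: HIT. Cache (LRU->MRU): [D M J X P]
  9. access L: MISS. Cache (LRU->MRU): [D M J X P L]
  10. access O: MISS, evict D. Cache (LRU->MRU): [M J X P L O]
  11. access X: HIT. Cache (LRU->MRU): [M J P L O X]
  12. access C: MISS, evict M. Cache (LRU->MRU): [J P L O X C]
  13. access O: HIT. Cache (LRU->MRU): [J P L X C O]
  14. access X: HIT. Cache (LRU->MRU): [J P L C O X]
  15. access B: MISS, evict J. Cache (LRU->MRU): [P L C O X B]
  16. access B: HIT. Cache (LRU->MRU): [P L C O X B]
  17. access B: HIT. Cache (LRU->MRU): [P L C O X B]
  18. access B: HIT. Cache (LRU->MRU): [P L C O X B]
  19. access B: HIT. Cache (LRU->MRU): [P L C O X B]
  20. access M: MISS, evict P. Cache (LRU->MRU): [L C O X B M]
  21. access B: HIT. Cache (LRU->MRU): [L C O X M B]
  22. access B: HIT. Cache (LRU->MRU): [L C O X M B]
  23. access O: HIT. Cache (LRU->MRU): [L C X M B O]
  24. access C: HIT. Cache (LRU->MRU): [L X M B O C]
  25. access M: HIT. Cache (LRU->MRU): [L X B O C M]
  26. access B: HIT. Cache (LRU->MRU): [L X O C M B]
  27. access V: MISS, evict L. Cache (LRU->MRU): [X O C M B V]
  28. access M: HIT. Cache (LRU->MRU): [X O C B V M]
  29. access B: HIT. Cache (LRU->MRU): [X O C V M B]
  30. access D: MISS, evict X. Cache (LRU->MRU): [O C V M B D]
  31. access M: HIT. Cache (LRU->MRU): [O C V B D M]
  32. access M: HIT. Cache (LRU->MRU): [O C V B D M]
Total: 20 hits, 12 misses, 6 evictions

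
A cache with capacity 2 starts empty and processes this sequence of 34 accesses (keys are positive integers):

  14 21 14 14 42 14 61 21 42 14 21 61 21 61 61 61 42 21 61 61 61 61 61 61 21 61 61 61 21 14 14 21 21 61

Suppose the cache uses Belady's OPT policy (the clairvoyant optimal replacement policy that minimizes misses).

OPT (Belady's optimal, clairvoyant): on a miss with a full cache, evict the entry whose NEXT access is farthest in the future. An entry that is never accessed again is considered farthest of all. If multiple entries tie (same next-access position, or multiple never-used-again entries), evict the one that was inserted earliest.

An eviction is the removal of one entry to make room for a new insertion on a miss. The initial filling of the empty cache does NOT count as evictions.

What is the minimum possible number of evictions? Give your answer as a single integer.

OPT (Belady) simulation (capacity=2):
  1. access 14: MISS. Cache: [14]
  2. access 21: MISS. Cache: [14 21]
  3. access 14: HIT. Next use of 14: step 4. Cache: [14 21]
  4. access 14: HIT. Next use of 14: step 6. Cache: [14 21]
  5. access 42: MISS, evict 21 (next use: step 8). Cache: [14 42]
  6. access 14: HIT. Next use of 14: step 10. Cache: [14 42]
  7. access 61: MISS, evict 14 (next use: step 10). Cache: [42 61]
  8. access 21: MISS, evict 61 (next use: step 12). Cache: [42 21]
  9. access 42: HIT. Next use of 42: step 17. Cache: [42 21]
  10. access 14: MISS, evict 42 (next use: step 17). Cache: [21 14]
  11. access 21: HIT. Next use of 21: step 13. Cache: [21 14]
  12. access 61: MISS, evict 14 (next use: step 30). Cache: [21 61]
  13. access 21: HIT. Next use of 21: step 18. Cache: [21 61]
  14. access 61: HIT. Next use of 61: step 15. Cache: [21 61]
  15. access 61: HIT. Next use of 61: step 16. Cache: [21 61]
  16. access 61: HIT. Next use of 61: step 19. Cache: [21 61]
  17. access 42: MISS, evict 61 (next use: step 19). Cache: [21 42]
  18. access 21: HIT. Next use of 21: step 25. Cache: [21 42]
  19. access 61: MISS, evict 42 (next use: never). Cache: [21 61]
  20. access 61: HIT. Next use of 61: step 21. Cache: [21 61]
  21. access 61: HIT. Next use of 61: step 22. Cache: [21 61]
  22. access 61: HIT. Next use of 61: step 23. Cache: [21 61]
  23. access 61: HIT. Next use of 61: step 24. Cache: [21 61]
  24. access 61: HIT. Next use of 61: step 26. Cache: [21 61]
  25. access 21: HIT. Next use of 21: step 29. Cache: [21 61]
  26. access 61: HIT. Next use of 61: step 27. Cache: [21 61]
  27. access 61: HIT. Next use of 61: step 28. Cache: [21 61]
  28. access 61: HIT. Next use of 61: step 34. Cache: [21 61]
  29. access 21: HIT. Next use of 21: step 32. Cache: [21 61]
  30. access 14: MISS, evict 61 (next use: step 34). Cache: [21 14]
  31. access 14: HIT. Next use of 14: never. Cache: [21 14]
  32. access 21: HIT. Next use of 21: step 33. Cache: [21 14]
  33. access 21: HIT. Next use of 21: never. Cache: [21 14]
  34. access 61: MISS, evict 21 (next use: never). Cache: [14 61]
Total: 23 hits, 11 misses, 9 evictions

Answer: 9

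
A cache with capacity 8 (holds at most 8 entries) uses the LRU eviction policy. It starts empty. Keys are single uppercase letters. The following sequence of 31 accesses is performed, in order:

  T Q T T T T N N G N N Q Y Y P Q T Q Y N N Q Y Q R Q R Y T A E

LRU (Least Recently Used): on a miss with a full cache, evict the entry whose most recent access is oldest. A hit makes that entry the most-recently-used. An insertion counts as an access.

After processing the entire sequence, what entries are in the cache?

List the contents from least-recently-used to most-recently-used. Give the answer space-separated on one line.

LRU simulation (capacity=8):
  1. access T: MISS. Cache (LRU->MRU): [T]
  2. access Q: MISS. Cache (LRU->MRU): [T Q]
  3. access T: HIT. Cache (LRU->MRU): [Q T]
  4. access T: HIT. Cache (LRU->MRU): [Q T]
  5. access T: HIT. Cache (LRU->MRU): [Q T]
  6. access T: HIT. Cache (LRU->MRU): [Q T]
  7. access N: MISS. Cache (LRU->MRU): [Q T N]
  8. access N: HIT. Cache (LRU->MRU): [Q T N]
  9. access G: MISS. Cache (LRU->MRU): [Q T N G]
  10. access N: HIT. Cache (LRU->MRU): [Q T G N]
  11. access N: HIT. Cache (LRU->MRU): [Q T G N]
  12. access Q: HIT. Cache (LRU->MRU): [T G N Q]
  13. access Y: MISS. Cache (LRU->MRU): [T G N Q Y]
  14. access Y: HIT. Cache (LRU->MRU): [T G N Q Y]
  15. access P: MISS. Cache (LRU->MRU): [T G N Q Y P]
  16. access Q: HIT. Cache (LRU->MRU): [T G N Y P Q]
  17. access T: HIT. Cache (LRU->MRU): [G N Y P Q T]
  18. access Q: HIT. Cache (LRU->MRU): [G N Y P T Q]
  19. access Y: HIT. Cache (LRU->MRU): [G N P T Q Y]
  20. access N: HIT. Cache (LRU->MRU): [G P T Q Y N]
  21. access N: HIT. Cache (LRU->MRU): [G P T Q Y N]
  22. access Q: HIT. Cache (LRU->MRU): [G P T Y N Q]
  23. access Y: HIT. Cache (LRU->MRU): [G P T N Q Y]
  24. access Q: HIT. Cache (LRU->MRU): [G P T N Y Q]
  25. access R: MISS. Cache (LRU->MRU): [G P T N Y Q R]
  26. access Q: HIT. Cache (LRU->MRU): [G P T N Y R Q]
  27. access R: HIT. Cache (LRU->MRU): [G P T N Y Q R]
  28. access Y: HIT. Cache (LRU->MRU): [G P T N Q R Y]
  29. access T: HIT. Cache (LRU->MRU): [G P N Q R Y T]
  30. access A: MISS. Cache (LRU->MRU): [G P N Q R Y T A]
  31. access E: MISS, evict G. Cache (LRU->MRU): [P N Q R Y T A E]
Total: 22 hits, 9 misses, 1 evictions

Answer: P N Q R Y T A E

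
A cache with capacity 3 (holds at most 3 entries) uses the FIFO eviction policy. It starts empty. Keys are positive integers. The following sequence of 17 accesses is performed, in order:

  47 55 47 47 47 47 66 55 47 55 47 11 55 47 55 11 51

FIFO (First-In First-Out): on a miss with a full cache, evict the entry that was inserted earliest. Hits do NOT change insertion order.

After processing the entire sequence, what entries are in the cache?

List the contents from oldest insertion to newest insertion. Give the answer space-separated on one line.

Answer: 47 55 51

Derivation:
FIFO simulation (capacity=3):
  1. access 47: MISS. Cache (old->new): [47]
  2. access 55: MISS. Cache (old->new): [47 55]
  3. access 47: HIT. Cache (old->new): [47 55]
  4. access 47: HIT. Cache (old->new): [47 55]
  5. access 47: HIT. Cache (old->new): [47 55]
  6. access 47: HIT. Cache (old->new): [47 55]
  7. access 66: MISS. Cache (old->new): [47 55 66]
  8. access 55: HIT. Cache (old->new): [47 55 66]
  9. access 47: HIT. Cache (old->new): [47 55 66]
  10. access 55: HIT. Cache (old->new): [47 55 66]
  11. access 47: HIT. Cache (old->new): [47 55 66]
  12. access 11: MISS, evict 47. Cache (old->new): [55 66 11]
  13. access 55: HIT. Cache (old->new): [55 66 11]
  14. access 47: MISS, evict 55. Cache (old->new): [66 11 47]
  15. access 55: MISS, evict 66. Cache (old->new): [11 47 55]
  16. access 11: HIT. Cache (old->new): [11 47 55]
  17. access 51: MISS, evict 11. Cache (old->new): [47 55 51]
Total: 10 hits, 7 misses, 4 evictions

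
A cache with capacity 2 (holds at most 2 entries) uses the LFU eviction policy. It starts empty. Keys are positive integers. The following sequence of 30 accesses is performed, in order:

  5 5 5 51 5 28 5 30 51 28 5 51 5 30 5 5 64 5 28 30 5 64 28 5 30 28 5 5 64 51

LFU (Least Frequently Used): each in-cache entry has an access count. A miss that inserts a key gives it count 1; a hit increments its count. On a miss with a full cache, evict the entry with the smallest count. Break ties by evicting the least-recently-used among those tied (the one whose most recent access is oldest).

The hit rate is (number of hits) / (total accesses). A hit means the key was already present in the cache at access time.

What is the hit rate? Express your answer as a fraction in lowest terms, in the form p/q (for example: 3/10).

LFU simulation (capacity=2):
  1. access 5: MISS. Cache: [5(c=1)]
  2. access 5: HIT, count now 2. Cache: [5(c=2)]
  3. access 5: HIT, count now 3. Cache: [5(c=3)]
  4. access 51: MISS. Cache: [51(c=1) 5(c=3)]
  5. access 5: HIT, count now 4. Cache: [51(c=1) 5(c=4)]
  6. access 28: MISS, evict 51(c=1). Cache: [28(c=1) 5(c=4)]
  7. access 5: HIT, count now 5. Cache: [28(c=1) 5(c=5)]
  8. access 30: MISS, evict 28(c=1). Cache: [30(c=1) 5(c=5)]
  9. access 51: MISS, evict 30(c=1). Cache: [51(c=1) 5(c=5)]
  10. access 28: MISS, evict 51(c=1). Cache: [28(c=1) 5(c=5)]
  11. access 5: HIT, count now 6. Cache: [28(c=1) 5(c=6)]
  12. access 51: MISS, evict 28(c=1). Cache: [51(c=1) 5(c=6)]
  13. access 5: HIT, count now 7. Cache: [51(c=1) 5(c=7)]
  14. access 30: MISS, evict 51(c=1). Cache: [30(c=1) 5(c=7)]
  15. access 5: HIT, count now 8. Cache: [30(c=1) 5(c=8)]
  16. access 5: HIT, count now 9. Cache: [30(c=1) 5(c=9)]
  17. access 64: MISS, evict 30(c=1). Cache: [64(c=1) 5(c=9)]
  18. access 5: HIT, count now 10. Cache: [64(c=1) 5(c=10)]
  19. access 28: MISS, evict 64(c=1). Cache: [28(c=1) 5(c=10)]
  20. access 30: MISS, evict 28(c=1). Cache: [30(c=1) 5(c=10)]
  21. access 5: HIT, count now 11. Cache: [30(c=1) 5(c=11)]
  22. access 64: MISS, evict 30(c=1). Cache: [64(c=1) 5(c=11)]
  23. access 28: MISS, evict 64(c=1). Cache: [28(c=1) 5(c=11)]
  24. access 5: HIT, count now 12. Cache: [28(c=1) 5(c=12)]
  25. access 30: MISS, evict 28(c=1). Cache: [30(c=1) 5(c=12)]
  26. access 28: MISS, evict 30(c=1). Cache: [28(c=1) 5(c=12)]
  27. access 5: HIT, count now 13. Cache: [28(c=1) 5(c=13)]
  28. access 5: HIT, count now 14. Cache: [28(c=1) 5(c=14)]
  29. access 64: MISS, evict 28(c=1). Cache: [64(c=1) 5(c=14)]
  30. access 51: MISS, evict 64(c=1). Cache: [51(c=1) 5(c=14)]
Total: 13 hits, 17 misses, 15 evictions

Hit rate = 13/30

Answer: 13/30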